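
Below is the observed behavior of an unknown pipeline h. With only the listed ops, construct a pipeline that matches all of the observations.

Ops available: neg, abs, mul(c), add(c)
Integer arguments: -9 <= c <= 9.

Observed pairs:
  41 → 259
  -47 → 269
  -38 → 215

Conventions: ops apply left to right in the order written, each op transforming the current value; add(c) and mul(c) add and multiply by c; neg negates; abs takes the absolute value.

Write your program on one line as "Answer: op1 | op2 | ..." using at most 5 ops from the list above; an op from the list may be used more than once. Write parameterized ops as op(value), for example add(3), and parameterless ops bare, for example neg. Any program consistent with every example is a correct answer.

mul(6) | add(5) | add(8) | abs

Check, running the answer program on each example:
  41 -> 246 -> 251 -> 259 -> 259
  -47 -> -282 -> -277 -> -269 -> 269
  -38 -> -228 -> -223 -> -215 -> 215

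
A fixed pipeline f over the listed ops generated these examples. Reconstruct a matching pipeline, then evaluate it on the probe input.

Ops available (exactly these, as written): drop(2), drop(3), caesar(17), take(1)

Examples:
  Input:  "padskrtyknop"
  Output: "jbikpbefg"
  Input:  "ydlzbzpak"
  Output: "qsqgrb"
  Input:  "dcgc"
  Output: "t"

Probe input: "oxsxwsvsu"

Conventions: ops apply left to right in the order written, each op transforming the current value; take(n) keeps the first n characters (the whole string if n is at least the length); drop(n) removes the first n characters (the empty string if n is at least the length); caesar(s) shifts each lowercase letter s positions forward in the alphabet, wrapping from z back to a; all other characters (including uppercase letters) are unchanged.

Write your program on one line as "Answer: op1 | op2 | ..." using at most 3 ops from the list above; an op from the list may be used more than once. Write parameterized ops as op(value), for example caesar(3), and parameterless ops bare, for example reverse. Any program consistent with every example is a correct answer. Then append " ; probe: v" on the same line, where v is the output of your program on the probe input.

caesar(17) | drop(3) ; probe: "onjmjl"

Check, running the answer program on each example:
  "padskrtyknop" -> "grujbikpbefg" -> "jbikpbefg"
  "ydlzbzpak" -> "pucqsqgrb" -> "qsqgrb"
  "dcgc" -> "utxt" -> "t"
  probe: "oxsxwsvsu" -> "fojonjmjl" -> "onjmjl"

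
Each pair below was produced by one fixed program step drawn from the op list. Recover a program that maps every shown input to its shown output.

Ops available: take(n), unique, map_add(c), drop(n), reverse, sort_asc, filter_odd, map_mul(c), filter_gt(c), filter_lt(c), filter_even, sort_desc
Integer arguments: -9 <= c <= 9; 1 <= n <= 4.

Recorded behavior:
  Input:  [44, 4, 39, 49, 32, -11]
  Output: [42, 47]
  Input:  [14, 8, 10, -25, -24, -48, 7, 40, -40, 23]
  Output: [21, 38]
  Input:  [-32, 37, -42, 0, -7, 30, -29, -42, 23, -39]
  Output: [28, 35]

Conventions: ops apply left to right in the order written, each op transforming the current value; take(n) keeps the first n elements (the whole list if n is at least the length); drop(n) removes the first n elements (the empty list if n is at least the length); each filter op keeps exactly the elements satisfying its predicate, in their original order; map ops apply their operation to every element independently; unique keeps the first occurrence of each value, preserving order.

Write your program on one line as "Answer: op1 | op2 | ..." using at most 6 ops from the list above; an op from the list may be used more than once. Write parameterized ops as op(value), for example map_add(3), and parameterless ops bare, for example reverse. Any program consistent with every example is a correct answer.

map_add(-2) | filter_gt(0) | sort_desc | take(4) | take(2) | sort_asc

Check, running the answer program on each example:
  [44, 4, 39, 49, 32, -11] -> [42, 2, 37, 47, 30, -13] -> [42, 2, 37, 47, 30] -> [47, 42, 37, 30, 2] -> [47, 42, 37, 30] -> [47, 42] -> [42, 47]
  [14, 8, 10, -25, -24, -48, 7, 40, -40, 23] -> [12, 6, 8, -27, -26, -50, 5, 38, -42, 21] -> [12, 6, 8, 5, 38, 21] -> [38, 21, 12, 8, 6, 5] -> [38, 21, 12, 8] -> [38, 21] -> [21, 38]
  [-32, 37, -42, 0, -7, 30, -29, -42, 23, -39] -> [-34, 35, -44, -2, -9, 28, -31, -44, 21, -41] -> [35, 28, 21] -> [35, 28, 21] -> [35, 28, 21] -> [35, 28] -> [28, 35]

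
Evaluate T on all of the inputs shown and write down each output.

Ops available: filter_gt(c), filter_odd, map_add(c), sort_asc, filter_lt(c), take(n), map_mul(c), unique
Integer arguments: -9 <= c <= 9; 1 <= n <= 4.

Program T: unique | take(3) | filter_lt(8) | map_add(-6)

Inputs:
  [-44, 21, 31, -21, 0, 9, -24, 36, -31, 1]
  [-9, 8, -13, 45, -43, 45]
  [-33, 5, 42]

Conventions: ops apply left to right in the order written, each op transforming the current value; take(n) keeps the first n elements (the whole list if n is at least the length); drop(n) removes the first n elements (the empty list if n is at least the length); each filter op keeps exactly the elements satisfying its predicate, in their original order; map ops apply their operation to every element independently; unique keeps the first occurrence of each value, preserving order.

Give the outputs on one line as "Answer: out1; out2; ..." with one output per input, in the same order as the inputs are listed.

Execution, op by op:
  [-44, 21, 31, -21, 0, 9, -24, 36, -31, 1] -> [-44, 21, 31, -21, 0, 9, -24, 36, -31, 1] -> [-44, 21, 31] -> [-44] -> [-50]
  [-9, 8, -13, 45, -43, 45] -> [-9, 8, -13, 45, -43] -> [-9, 8, -13] -> [-9, -13] -> [-15, -19]
  [-33, 5, 42] -> [-33, 5, 42] -> [-33, 5, 42] -> [-33, 5] -> [-39, -1]

[-50]; [-15, -19]; [-39, -1]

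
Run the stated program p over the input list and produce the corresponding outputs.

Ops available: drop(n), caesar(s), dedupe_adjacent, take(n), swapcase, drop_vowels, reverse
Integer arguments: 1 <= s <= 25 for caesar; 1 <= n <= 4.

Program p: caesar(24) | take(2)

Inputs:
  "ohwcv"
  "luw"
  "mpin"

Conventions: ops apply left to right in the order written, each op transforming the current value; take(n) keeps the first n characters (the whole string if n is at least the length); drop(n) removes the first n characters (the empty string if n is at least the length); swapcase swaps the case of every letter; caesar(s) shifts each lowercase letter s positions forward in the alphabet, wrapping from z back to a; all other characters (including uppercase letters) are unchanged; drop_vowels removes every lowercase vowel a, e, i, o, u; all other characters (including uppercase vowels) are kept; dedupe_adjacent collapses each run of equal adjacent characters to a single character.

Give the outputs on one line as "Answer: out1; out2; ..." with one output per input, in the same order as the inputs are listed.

"mf"; "js"; "kn"

Execution, op by op:
  "ohwcv" -> "mfuat" -> "mf"
  "luw" -> "jsu" -> "js"
  "mpin" -> "kngl" -> "kn"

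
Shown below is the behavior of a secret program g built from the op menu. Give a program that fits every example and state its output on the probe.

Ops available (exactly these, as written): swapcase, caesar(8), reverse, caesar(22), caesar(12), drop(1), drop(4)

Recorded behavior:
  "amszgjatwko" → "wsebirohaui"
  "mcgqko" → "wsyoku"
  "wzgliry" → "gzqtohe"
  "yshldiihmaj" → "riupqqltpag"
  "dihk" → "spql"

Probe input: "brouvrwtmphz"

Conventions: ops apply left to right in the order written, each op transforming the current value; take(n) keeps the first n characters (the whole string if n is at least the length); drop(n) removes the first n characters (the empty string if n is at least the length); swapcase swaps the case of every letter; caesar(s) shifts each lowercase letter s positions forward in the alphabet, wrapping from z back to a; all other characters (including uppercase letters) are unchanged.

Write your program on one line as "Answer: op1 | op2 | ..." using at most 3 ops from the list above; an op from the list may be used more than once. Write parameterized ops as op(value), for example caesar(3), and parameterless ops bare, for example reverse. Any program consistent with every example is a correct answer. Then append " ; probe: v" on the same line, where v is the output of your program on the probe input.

caesar(12) | reverse | caesar(22) ; probe: "hpxubezdcwzj"

Check, running the answer program on each example:
  "amszgjatwko" -> "myelsvmfiwa" -> "awifmvsleym" -> "wsebirohaui"
  "mcgqko" -> "yoscwa" -> "awcsoy" -> "wsyoku"
  "wzgliry" -> "ilsxudk" -> "kduxsli" -> "gzqtohe"
  "yshldiihmaj" -> "ketxpuutymv" -> "vmytuupxtek" -> "riupqqltpag"
  "dihk" -> "putw" -> "wtup" -> "spql"
  probe: "brouvrwtmphz" -> "ndaghdifybtl" -> "ltbyfidhgadn" -> "hpxubezdcwzj"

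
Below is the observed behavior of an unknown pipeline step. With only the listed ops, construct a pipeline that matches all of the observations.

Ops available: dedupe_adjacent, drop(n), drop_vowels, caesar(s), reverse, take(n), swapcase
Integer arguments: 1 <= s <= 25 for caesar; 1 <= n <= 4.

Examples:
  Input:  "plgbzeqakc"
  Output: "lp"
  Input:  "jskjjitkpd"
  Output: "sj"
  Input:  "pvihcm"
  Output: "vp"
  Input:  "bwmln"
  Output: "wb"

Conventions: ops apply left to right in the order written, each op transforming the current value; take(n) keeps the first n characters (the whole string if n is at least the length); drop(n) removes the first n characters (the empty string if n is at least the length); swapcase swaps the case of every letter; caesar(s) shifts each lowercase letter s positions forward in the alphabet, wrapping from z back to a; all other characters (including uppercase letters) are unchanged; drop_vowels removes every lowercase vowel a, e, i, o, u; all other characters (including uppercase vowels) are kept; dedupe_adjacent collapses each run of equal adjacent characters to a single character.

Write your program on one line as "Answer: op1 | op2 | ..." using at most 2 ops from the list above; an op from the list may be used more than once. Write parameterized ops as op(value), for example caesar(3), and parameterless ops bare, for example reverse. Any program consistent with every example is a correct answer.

take(2) | reverse

Check, running the answer program on each example:
  "plgbzeqakc" -> "pl" -> "lp"
  "jskjjitkpd" -> "js" -> "sj"
  "pvihcm" -> "pv" -> "vp"
  "bwmln" -> "bw" -> "wb"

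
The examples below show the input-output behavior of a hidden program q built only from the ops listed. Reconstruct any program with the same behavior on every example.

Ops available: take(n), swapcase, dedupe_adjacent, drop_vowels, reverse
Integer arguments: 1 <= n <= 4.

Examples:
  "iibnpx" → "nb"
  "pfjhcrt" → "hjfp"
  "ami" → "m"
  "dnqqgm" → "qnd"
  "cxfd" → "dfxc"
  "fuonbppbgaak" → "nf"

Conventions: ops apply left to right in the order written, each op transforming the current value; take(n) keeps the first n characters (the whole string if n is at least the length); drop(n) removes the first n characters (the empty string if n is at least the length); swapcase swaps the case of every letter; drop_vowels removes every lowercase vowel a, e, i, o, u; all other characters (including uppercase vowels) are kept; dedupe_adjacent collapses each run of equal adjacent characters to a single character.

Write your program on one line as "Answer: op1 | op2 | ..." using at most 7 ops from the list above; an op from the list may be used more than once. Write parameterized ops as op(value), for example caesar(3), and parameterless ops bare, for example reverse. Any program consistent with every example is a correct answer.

swapcase | take(4) | swapcase | reverse | drop_vowels | dedupe_adjacent

Check, running the answer program on each example:
  "iibnpx" -> "IIBNPX" -> "IIBN" -> "iibn" -> "nbii" -> "nb" -> "nb"
  "pfjhcrt" -> "PFJHCRT" -> "PFJH" -> "pfjh" -> "hjfp" -> "hjfp" -> "hjfp"
  "ami" -> "AMI" -> "AMI" -> "ami" -> "ima" -> "m" -> "m"
  "dnqqgm" -> "DNQQGM" -> "DNQQ" -> "dnqq" -> "qqnd" -> "qqnd" -> "qnd"
  "cxfd" -> "CXFD" -> "CXFD" -> "cxfd" -> "dfxc" -> "dfxc" -> "dfxc"
  "fuonbppbgaak" -> "FUONBPPBGAAK" -> "FUON" -> "fuon" -> "nouf" -> "nf" -> "nf"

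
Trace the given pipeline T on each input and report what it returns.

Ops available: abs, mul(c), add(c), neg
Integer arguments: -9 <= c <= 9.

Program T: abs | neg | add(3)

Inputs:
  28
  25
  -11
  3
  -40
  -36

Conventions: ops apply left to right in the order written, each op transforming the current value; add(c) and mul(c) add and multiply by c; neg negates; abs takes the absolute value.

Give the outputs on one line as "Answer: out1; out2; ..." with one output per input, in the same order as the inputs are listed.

Execution, op by op:
  28 -> 28 -> -28 -> -25
  25 -> 25 -> -25 -> -22
  -11 -> 11 -> -11 -> -8
  3 -> 3 -> -3 -> 0
  -40 -> 40 -> -40 -> -37
  -36 -> 36 -> -36 -> -33

-25; -22; -8; 0; -37; -33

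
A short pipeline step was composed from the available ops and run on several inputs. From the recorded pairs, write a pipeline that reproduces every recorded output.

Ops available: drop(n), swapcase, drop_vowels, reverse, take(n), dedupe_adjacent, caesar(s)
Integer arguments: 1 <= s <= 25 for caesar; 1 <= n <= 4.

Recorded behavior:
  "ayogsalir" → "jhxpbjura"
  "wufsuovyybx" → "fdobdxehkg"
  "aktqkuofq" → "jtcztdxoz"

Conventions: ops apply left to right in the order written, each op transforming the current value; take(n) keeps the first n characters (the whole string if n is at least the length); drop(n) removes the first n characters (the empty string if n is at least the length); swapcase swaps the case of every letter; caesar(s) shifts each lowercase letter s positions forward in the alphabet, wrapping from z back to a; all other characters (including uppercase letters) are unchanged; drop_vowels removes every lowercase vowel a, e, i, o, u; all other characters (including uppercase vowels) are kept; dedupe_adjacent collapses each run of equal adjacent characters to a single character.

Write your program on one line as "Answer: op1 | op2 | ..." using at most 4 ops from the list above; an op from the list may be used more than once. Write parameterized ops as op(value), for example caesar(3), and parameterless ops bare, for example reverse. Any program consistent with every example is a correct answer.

caesar(21) | dedupe_adjacent | caesar(14)

Check, running the answer program on each example:
  "ayogsalir" -> "vtjbnvgdm" -> "vtjbnvgdm" -> "jhxpbjura"
  "wufsuovyybx" -> "rpanpjqttws" -> "rpanpjqtws" -> "fdobdxehkg"
  "aktqkuofq" -> "vfolfpjal" -> "vfolfpjal" -> "jtcztdxoz"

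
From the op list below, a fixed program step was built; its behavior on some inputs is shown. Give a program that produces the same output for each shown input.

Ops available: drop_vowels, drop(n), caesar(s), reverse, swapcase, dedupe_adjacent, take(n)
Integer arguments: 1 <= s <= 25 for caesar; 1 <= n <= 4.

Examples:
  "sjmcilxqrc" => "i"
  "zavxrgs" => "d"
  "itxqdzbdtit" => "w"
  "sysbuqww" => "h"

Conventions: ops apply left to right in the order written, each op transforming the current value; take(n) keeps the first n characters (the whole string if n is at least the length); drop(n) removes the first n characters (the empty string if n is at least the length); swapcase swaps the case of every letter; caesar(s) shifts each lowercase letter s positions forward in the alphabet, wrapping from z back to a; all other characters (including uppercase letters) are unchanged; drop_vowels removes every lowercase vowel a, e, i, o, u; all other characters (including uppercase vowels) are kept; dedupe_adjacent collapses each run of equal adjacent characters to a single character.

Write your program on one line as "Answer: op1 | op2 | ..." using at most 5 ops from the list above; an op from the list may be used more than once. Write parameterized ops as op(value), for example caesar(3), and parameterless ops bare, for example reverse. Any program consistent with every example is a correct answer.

dedupe_adjacent | caesar(6) | drop(3) | take(2) | take(1)

Check, running the answer program on each example:
  "sjmcilxqrc" -> "sjmcilxqrc" -> "ypsiordwxi" -> "iordwxi" -> "io" -> "i"
  "zavxrgs" -> "zavxrgs" -> "fgbdxmy" -> "dxmy" -> "dx" -> "d"
  "itxqdzbdtit" -> "itxqdzbdtit" -> "ozdwjfhjzoz" -> "wjfhjzoz" -> "wj" -> "w"
  "sysbuqww" -> "sysbuqw" -> "yeyhawc" -> "hawc" -> "ha" -> "h"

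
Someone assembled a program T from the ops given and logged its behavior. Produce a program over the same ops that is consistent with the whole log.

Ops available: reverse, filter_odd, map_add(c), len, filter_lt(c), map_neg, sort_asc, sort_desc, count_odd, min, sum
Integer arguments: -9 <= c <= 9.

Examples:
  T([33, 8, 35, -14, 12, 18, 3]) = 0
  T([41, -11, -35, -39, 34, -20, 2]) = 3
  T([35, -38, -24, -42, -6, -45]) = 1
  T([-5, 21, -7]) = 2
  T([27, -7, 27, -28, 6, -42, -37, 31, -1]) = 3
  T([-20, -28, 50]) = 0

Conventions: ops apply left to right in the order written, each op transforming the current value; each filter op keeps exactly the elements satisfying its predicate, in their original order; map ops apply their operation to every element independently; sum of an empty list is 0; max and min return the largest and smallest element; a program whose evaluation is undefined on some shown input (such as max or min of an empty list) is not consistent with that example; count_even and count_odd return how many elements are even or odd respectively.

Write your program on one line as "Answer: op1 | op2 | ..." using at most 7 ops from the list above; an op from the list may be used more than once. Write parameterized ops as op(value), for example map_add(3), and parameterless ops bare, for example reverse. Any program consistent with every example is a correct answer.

reverse | sort_desc | filter_lt(1) | reverse | filter_odd | count_odd

Check, running the answer program on each example:
  [33, 8, 35, -14, 12, 18, 3] -> [3, 18, 12, -14, 35, 8, 33] -> [35, 33, 18, 12, 8, 3, -14] -> [-14] -> [-14] -> [] -> 0
  [41, -11, -35, -39, 34, -20, 2] -> [2, -20, 34, -39, -35, -11, 41] -> [41, 34, 2, -11, -20, -35, -39] -> [-11, -20, -35, -39] -> [-39, -35, -20, -11] -> [-39, -35, -11] -> 3
  [35, -38, -24, -42, -6, -45] -> [-45, -6, -42, -24, -38, 35] -> [35, -6, -24, -38, -42, -45] -> [-6, -24, -38, -42, -45] -> [-45, -42, -38, -24, -6] -> [-45] -> 1
  [-5, 21, -7] -> [-7, 21, -5] -> [21, -5, -7] -> [-5, -7] -> [-7, -5] -> [-7, -5] -> 2
  [27, -7, 27, -28, 6, -42, -37, 31, -1] -> [-1, 31, -37, -42, 6, -28, 27, -7, 27] -> [31, 27, 27, 6, -1, -7, -28, -37, -42] -> [-1, -7, -28, -37, -42] -> [-42, -37, -28, -7, -1] -> [-37, -7, -1] -> 3
  [-20, -28, 50] -> [50, -28, -20] -> [50, -20, -28] -> [-20, -28] -> [-28, -20] -> [] -> 0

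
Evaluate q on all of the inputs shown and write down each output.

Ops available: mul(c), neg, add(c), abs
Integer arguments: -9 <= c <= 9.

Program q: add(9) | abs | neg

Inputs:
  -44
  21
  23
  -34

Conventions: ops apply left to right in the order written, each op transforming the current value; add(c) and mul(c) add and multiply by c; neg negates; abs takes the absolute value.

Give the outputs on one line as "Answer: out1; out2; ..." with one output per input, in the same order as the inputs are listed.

Execution, op by op:
  -44 -> -35 -> 35 -> -35
  21 -> 30 -> 30 -> -30
  23 -> 32 -> 32 -> -32
  -34 -> -25 -> 25 -> -25

-35; -30; -32; -25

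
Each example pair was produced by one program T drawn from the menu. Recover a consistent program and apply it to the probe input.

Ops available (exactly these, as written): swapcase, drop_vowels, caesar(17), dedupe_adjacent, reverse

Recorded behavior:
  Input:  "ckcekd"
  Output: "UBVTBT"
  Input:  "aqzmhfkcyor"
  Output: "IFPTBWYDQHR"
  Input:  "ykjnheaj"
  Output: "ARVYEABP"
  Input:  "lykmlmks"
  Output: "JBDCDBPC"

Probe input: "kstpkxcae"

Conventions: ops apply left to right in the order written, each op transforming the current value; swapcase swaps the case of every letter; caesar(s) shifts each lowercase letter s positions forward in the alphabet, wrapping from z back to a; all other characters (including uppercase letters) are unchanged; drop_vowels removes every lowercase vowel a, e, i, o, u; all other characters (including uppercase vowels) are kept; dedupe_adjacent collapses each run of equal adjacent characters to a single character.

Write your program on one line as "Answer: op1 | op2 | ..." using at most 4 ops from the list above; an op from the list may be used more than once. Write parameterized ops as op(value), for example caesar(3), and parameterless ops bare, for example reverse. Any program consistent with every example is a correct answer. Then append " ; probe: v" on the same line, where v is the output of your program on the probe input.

reverse | caesar(17) | swapcase ; probe: "VRTOBGKJB"

Check, running the answer program on each example:
  "ckcekd" -> "dkeckc" -> "ubvtbt" -> "UBVTBT"
  "aqzmhfkcyor" -> "royckfhmzqa" -> "ifptbwydqhr" -> "IFPTBWYDQHR"
  "ykjnheaj" -> "jaehnjky" -> "arvyeabp" -> "ARVYEABP"
  "lykmlmks" -> "skmlmkyl" -> "jbdcdbpc" -> "JBDCDBPC"
  probe: "kstpkxcae" -> "eacxkptsk" -> "vrtobgkjb" -> "VRTOBGKJB"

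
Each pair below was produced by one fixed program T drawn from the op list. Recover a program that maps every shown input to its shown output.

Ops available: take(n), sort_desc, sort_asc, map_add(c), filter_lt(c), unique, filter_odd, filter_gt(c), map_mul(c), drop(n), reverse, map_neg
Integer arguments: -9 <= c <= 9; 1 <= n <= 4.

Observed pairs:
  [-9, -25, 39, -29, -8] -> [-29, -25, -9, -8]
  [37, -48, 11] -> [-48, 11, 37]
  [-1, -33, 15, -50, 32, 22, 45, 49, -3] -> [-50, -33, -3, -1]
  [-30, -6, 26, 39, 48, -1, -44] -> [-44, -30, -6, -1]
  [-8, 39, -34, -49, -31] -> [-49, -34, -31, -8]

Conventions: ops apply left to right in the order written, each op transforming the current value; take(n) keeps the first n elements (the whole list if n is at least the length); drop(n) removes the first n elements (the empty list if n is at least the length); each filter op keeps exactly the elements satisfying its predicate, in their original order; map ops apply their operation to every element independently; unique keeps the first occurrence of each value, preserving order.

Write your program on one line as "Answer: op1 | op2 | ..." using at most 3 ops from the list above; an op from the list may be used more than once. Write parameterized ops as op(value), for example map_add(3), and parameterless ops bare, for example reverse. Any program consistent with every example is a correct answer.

sort_asc | take(4)

Check, running the answer program on each example:
  [-9, -25, 39, -29, -8] -> [-29, -25, -9, -8, 39] -> [-29, -25, -9, -8]
  [37, -48, 11] -> [-48, 11, 37] -> [-48, 11, 37]
  [-1, -33, 15, -50, 32, 22, 45, 49, -3] -> [-50, -33, -3, -1, 15, 22, 32, 45, 49] -> [-50, -33, -3, -1]
  [-30, -6, 26, 39, 48, -1, -44] -> [-44, -30, -6, -1, 26, 39, 48] -> [-44, -30, -6, -1]
  [-8, 39, -34, -49, -31] -> [-49, -34, -31, -8, 39] -> [-49, -34, -31, -8]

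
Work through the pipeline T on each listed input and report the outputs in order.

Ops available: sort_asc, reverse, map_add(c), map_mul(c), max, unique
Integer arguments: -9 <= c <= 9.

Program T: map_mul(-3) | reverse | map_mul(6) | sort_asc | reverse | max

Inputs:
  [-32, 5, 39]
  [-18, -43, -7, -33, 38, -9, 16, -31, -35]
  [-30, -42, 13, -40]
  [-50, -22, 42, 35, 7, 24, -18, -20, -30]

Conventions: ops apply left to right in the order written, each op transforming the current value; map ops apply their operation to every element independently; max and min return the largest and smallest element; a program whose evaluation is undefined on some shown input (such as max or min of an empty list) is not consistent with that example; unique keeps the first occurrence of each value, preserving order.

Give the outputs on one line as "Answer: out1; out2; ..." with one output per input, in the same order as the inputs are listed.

576; 774; 756; 900

Execution, op by op:
  [-32, 5, 39] -> [96, -15, -117] -> [-117, -15, 96] -> [-702, -90, 576] -> [-702, -90, 576] -> [576, -90, -702] -> 576
  [-18, -43, -7, -33, 38, -9, 16, -31, -35] -> [54, 129, 21, 99, -114, 27, -48, 93, 105] -> [105, 93, -48, 27, -114, 99, 21, 129, 54] -> [630, 558, -288, 162, -684, 594, 126, 774, 324] -> [-684, -288, 126, 162, 324, 558, 594, 630, 774] -> [774, 630, 594, 558, 324, 162, 126, -288, -684] -> 774
  [-30, -42, 13, -40] -> [90, 126, -39, 120] -> [120, -39, 126, 90] -> [720, -234, 756, 540] -> [-234, 540, 720, 756] -> [756, 720, 540, -234] -> 756
  [-50, -22, 42, 35, 7, 24, -18, -20, -30] -> [150, 66, -126, -105, -21, -72, 54, 60, 90] -> [90, 60, 54, -72, -21, -105, -126, 66, 150] -> [540, 360, 324, -432, -126, -630, -756, 396, 900] -> [-756, -630, -432, -126, 324, 360, 396, 540, 900] -> [900, 540, 396, 360, 324, -126, -432, -630, -756] -> 900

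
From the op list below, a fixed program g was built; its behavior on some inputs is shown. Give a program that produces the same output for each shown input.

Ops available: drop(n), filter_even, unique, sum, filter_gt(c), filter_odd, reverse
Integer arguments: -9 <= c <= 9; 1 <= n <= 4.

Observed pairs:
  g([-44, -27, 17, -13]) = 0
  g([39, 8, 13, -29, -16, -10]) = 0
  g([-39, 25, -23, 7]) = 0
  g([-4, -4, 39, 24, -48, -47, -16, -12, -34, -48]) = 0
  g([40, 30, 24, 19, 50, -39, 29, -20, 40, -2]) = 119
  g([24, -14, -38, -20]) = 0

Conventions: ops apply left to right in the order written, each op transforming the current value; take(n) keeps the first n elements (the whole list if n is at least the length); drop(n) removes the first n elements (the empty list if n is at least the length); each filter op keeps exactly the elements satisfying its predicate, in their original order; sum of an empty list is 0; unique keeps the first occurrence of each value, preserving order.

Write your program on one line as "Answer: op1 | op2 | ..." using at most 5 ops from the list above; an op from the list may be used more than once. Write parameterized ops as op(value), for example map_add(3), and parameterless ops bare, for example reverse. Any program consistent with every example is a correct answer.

drop(4) | filter_gt(-7) | filter_gt(-2) | sum

Check, running the answer program on each example:
  [-44, -27, 17, -13] -> [] -> [] -> [] -> 0
  [39, 8, 13, -29, -16, -10] -> [-16, -10] -> [] -> [] -> 0
  [-39, 25, -23, 7] -> [] -> [] -> [] -> 0
  [-4, -4, 39, 24, -48, -47, -16, -12, -34, -48] -> [-48, -47, -16, -12, -34, -48] -> [] -> [] -> 0
  [40, 30, 24, 19, 50, -39, 29, -20, 40, -2] -> [50, -39, 29, -20, 40, -2] -> [50, 29, 40, -2] -> [50, 29, 40] -> 119
  [24, -14, -38, -20] -> [] -> [] -> [] -> 0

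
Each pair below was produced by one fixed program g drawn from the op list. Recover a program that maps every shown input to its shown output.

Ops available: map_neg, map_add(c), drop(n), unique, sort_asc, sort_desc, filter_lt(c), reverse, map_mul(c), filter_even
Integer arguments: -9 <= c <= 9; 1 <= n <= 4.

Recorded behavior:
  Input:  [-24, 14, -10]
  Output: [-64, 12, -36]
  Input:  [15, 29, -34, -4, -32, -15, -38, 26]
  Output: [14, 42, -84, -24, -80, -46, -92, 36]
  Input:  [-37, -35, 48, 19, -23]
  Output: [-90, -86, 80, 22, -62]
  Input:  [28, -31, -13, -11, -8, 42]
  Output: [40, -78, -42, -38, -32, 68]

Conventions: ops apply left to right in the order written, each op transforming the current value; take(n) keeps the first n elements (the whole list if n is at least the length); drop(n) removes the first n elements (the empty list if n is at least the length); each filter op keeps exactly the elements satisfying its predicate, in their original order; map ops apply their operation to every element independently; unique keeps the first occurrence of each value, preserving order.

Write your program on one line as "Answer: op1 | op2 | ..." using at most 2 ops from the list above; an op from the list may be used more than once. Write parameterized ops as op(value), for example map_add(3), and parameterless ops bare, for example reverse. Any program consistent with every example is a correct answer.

map_add(-8) | map_mul(2)

Check, running the answer program on each example:
  [-24, 14, -10] -> [-32, 6, -18] -> [-64, 12, -36]
  [15, 29, -34, -4, -32, -15, -38, 26] -> [7, 21, -42, -12, -40, -23, -46, 18] -> [14, 42, -84, -24, -80, -46, -92, 36]
  [-37, -35, 48, 19, -23] -> [-45, -43, 40, 11, -31] -> [-90, -86, 80, 22, -62]
  [28, -31, -13, -11, -8, 42] -> [20, -39, -21, -19, -16, 34] -> [40, -78, -42, -38, -32, 68]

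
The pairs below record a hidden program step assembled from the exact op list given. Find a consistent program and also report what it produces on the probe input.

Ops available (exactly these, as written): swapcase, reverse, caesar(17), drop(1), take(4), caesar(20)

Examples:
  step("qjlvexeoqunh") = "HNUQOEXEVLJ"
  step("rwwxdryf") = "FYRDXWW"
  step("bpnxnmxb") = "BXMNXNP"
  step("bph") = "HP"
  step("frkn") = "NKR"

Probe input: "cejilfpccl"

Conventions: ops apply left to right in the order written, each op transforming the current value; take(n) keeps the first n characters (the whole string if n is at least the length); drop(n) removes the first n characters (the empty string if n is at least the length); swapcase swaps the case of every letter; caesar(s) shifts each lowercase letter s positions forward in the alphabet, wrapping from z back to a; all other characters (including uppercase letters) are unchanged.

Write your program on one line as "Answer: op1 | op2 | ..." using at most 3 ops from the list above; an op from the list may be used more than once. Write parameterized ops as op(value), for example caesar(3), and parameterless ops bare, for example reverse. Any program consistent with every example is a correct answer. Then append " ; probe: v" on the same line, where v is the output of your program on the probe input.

drop(1) | reverse | swapcase ; probe: "LCCPFLIJE"

Check, running the answer program on each example:
  "qjlvexeoqunh" -> "jlvexeoqunh" -> "hnuqoexevlj" -> "HNUQOEXEVLJ"
  "rwwxdryf" -> "wwxdryf" -> "fyrdxww" -> "FYRDXWW"
  "bpnxnmxb" -> "pnxnmxb" -> "bxmnxnp" -> "BXMNXNP"
  "bph" -> "ph" -> "hp" -> "HP"
  "frkn" -> "rkn" -> "nkr" -> "NKR"
  probe: "cejilfpccl" -> "ejilfpccl" -> "lccpflije" -> "LCCPFLIJE"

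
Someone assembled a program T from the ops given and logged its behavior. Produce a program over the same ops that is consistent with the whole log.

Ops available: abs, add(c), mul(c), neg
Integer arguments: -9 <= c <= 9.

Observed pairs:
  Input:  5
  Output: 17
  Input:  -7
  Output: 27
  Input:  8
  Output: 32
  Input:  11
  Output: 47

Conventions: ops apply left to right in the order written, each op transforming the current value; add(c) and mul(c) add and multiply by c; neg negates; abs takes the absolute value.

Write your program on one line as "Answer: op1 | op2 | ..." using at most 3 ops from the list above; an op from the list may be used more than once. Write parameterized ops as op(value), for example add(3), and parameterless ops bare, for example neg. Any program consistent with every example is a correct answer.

mul(5) | abs | add(-8)

Check, running the answer program on each example:
  5 -> 25 -> 25 -> 17
  -7 -> -35 -> 35 -> 27
  8 -> 40 -> 40 -> 32
  11 -> 55 -> 55 -> 47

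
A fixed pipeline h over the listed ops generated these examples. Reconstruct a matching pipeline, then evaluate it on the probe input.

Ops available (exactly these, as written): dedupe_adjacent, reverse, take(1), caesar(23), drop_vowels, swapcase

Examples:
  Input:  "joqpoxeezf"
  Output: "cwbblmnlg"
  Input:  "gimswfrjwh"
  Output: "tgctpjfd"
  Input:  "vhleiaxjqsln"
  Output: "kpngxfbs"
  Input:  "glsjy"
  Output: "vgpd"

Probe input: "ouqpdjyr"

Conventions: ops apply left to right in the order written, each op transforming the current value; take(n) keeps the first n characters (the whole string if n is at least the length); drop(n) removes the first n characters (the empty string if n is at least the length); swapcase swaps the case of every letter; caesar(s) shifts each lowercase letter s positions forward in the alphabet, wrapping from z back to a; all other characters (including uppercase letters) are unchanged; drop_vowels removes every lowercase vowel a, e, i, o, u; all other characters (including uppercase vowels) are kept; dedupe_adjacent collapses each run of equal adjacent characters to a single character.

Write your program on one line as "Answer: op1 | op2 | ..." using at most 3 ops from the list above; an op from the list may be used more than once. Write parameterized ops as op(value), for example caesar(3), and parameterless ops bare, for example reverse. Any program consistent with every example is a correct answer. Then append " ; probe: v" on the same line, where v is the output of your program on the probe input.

caesar(23) | reverse | drop_vowels ; probe: "vgmnrl"

Check, running the answer program on each example:
  "joqpoxeezf" -> "glnmlubbwc" -> "cwbbulmnlg" -> "cwbblmnlg"
  "gimswfrjwh" -> "dfjptcogte" -> "etgoctpjfd" -> "tgctpjfd"
  "vhleiaxjqsln" -> "seibfxugnpik" -> "kipnguxfbies" -> "kpngxfbs"
  "glsjy" -> "dipgv" -> "vgpid" -> "vgpd"
  probe: "ouqpdjyr" -> "lrnmagvo" -> "ovgamnrl" -> "vgmnrl"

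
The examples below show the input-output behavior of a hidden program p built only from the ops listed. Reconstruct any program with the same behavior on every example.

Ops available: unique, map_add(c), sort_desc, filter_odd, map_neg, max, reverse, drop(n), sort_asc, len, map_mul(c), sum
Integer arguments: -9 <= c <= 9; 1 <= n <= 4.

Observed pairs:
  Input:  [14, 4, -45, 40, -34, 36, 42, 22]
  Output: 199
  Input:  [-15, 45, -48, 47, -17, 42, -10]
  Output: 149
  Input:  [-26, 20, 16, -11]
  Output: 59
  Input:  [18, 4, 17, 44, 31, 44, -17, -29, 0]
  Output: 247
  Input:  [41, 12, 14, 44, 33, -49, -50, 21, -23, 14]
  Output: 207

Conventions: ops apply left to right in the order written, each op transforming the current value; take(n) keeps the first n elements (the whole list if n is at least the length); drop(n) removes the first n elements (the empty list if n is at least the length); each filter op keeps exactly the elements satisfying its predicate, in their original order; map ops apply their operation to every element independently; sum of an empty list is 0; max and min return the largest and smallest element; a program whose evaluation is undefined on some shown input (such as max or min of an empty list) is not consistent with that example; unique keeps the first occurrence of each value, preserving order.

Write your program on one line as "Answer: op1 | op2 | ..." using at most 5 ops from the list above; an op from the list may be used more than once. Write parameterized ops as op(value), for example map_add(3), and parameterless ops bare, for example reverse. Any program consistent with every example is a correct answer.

sort_asc | map_add(6) | map_add(9) | sum

Check, running the answer program on each example:
  [14, 4, -45, 40, -34, 36, 42, 22] -> [-45, -34, 4, 14, 22, 36, 40, 42] -> [-39, -28, 10, 20, 28, 42, 46, 48] -> [-30, -19, 19, 29, 37, 51, 55, 57] -> 199
  [-15, 45, -48, 47, -17, 42, -10] -> [-48, -17, -15, -10, 42, 45, 47] -> [-42, -11, -9, -4, 48, 51, 53] -> [-33, -2, 0, 5, 57, 60, 62] -> 149
  [-26, 20, 16, -11] -> [-26, -11, 16, 20] -> [-20, -5, 22, 26] -> [-11, 4, 31, 35] -> 59
  [18, 4, 17, 44, 31, 44, -17, -29, 0] -> [-29, -17, 0, 4, 17, 18, 31, 44, 44] -> [-23, -11, 6, 10, 23, 24, 37, 50, 50] -> [-14, -2, 15, 19, 32, 33, 46, 59, 59] -> 247
  [41, 12, 14, 44, 33, -49, -50, 21, -23, 14] -> [-50, -49, -23, 12, 14, 14, 21, 33, 41, 44] -> [-44, -43, -17, 18, 20, 20, 27, 39, 47, 50] -> [-35, -34, -8, 27, 29, 29, 36, 48, 56, 59] -> 207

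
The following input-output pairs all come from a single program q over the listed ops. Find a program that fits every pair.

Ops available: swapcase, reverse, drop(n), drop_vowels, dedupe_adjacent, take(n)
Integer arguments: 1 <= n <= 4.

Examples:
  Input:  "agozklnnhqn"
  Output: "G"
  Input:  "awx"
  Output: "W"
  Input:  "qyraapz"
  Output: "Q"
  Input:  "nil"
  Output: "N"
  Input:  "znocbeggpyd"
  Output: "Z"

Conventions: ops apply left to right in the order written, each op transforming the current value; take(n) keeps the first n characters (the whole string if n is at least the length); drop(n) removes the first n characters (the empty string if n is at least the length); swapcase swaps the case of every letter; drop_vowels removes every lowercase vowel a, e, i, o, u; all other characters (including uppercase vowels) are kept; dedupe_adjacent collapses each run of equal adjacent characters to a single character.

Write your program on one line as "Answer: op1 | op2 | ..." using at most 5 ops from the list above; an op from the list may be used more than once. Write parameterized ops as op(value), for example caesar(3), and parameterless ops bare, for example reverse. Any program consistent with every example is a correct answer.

take(4) | drop_vowels | swapcase | take(1)

Check, running the answer program on each example:
  "agozklnnhqn" -> "agoz" -> "gz" -> "GZ" -> "G"
  "awx" -> "awx" -> "wx" -> "WX" -> "W"
  "qyraapz" -> "qyra" -> "qyr" -> "QYR" -> "Q"
  "nil" -> "nil" -> "nl" -> "NL" -> "N"
  "znocbeggpyd" -> "znoc" -> "znc" -> "ZNC" -> "Z"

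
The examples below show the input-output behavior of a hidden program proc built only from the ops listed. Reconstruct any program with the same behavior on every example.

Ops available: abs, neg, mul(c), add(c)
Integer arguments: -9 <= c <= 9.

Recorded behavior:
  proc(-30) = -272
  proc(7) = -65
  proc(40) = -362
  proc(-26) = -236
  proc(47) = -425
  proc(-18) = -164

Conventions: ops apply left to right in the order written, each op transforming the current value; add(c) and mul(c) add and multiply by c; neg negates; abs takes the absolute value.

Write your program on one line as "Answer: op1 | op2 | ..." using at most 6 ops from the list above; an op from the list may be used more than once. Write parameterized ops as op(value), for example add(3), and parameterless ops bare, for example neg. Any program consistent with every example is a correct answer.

neg | mul(9) | abs | add(2) | neg

Check, running the answer program on each example:
  -30 -> 30 -> 270 -> 270 -> 272 -> -272
  7 -> -7 -> -63 -> 63 -> 65 -> -65
  40 -> -40 -> -360 -> 360 -> 362 -> -362
  -26 -> 26 -> 234 -> 234 -> 236 -> -236
  47 -> -47 -> -423 -> 423 -> 425 -> -425
  -18 -> 18 -> 162 -> 162 -> 164 -> -164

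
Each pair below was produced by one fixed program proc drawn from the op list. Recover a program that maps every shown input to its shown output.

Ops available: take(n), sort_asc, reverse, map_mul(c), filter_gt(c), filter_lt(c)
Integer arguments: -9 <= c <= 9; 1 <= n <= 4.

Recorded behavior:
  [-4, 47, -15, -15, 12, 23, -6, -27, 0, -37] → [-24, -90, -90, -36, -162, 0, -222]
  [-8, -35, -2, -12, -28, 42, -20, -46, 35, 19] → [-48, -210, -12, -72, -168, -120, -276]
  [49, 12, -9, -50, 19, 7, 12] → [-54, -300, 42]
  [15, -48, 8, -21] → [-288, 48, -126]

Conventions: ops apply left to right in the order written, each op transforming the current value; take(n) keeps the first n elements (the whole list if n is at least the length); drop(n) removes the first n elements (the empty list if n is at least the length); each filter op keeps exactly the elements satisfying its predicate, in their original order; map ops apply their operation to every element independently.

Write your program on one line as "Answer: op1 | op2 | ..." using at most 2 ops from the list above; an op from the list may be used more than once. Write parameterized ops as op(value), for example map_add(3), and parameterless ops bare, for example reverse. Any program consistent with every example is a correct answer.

filter_lt(9) | map_mul(6)

Check, running the answer program on each example:
  [-4, 47, -15, -15, 12, 23, -6, -27, 0, -37] -> [-4, -15, -15, -6, -27, 0, -37] -> [-24, -90, -90, -36, -162, 0, -222]
  [-8, -35, -2, -12, -28, 42, -20, -46, 35, 19] -> [-8, -35, -2, -12, -28, -20, -46] -> [-48, -210, -12, -72, -168, -120, -276]
  [49, 12, -9, -50, 19, 7, 12] -> [-9, -50, 7] -> [-54, -300, 42]
  [15, -48, 8, -21] -> [-48, 8, -21] -> [-288, 48, -126]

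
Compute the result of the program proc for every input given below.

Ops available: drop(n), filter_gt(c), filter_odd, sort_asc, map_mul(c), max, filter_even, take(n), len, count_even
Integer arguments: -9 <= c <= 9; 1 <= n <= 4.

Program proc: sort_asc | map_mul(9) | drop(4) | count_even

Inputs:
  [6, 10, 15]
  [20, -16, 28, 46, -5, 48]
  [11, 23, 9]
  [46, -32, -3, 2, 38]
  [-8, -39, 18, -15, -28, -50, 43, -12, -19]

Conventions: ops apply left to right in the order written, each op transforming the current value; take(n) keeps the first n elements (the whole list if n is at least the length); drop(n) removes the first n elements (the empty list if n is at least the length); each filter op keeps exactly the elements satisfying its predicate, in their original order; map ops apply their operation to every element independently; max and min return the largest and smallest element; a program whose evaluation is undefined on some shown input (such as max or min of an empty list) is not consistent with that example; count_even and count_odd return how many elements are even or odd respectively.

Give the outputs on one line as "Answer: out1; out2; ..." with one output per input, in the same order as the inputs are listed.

0; 2; 0; 1; 3

Execution, op by op:
  [6, 10, 15] -> [6, 10, 15] -> [54, 90, 135] -> [] -> 0
  [20, -16, 28, 46, -5, 48] -> [-16, -5, 20, 28, 46, 48] -> [-144, -45, 180, 252, 414, 432] -> [414, 432] -> 2
  [11, 23, 9] -> [9, 11, 23] -> [81, 99, 207] -> [] -> 0
  [46, -32, -3, 2, 38] -> [-32, -3, 2, 38, 46] -> [-288, -27, 18, 342, 414] -> [414] -> 1
  [-8, -39, 18, -15, -28, -50, 43, -12, -19] -> [-50, -39, -28, -19, -15, -12, -8, 18, 43] -> [-450, -351, -252, -171, -135, -108, -72, 162, 387] -> [-135, -108, -72, 162, 387] -> 3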